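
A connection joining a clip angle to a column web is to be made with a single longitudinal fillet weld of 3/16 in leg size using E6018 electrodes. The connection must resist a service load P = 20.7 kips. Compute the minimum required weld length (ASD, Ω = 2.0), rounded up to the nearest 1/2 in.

E60XX → F_EXX = 60 ksi.
Throat t_e = 0.707 × 0.1875 = 0.1326 in.
r_n/Ω = (0.6 × 60 × 0.1326) / 2.0 = 2.386 kip/in.
L_req = P / (r_n/Ω) = 20.7 / 2.386 = 8.675 in total.
Round up → use L = 9 in.

L = 9 in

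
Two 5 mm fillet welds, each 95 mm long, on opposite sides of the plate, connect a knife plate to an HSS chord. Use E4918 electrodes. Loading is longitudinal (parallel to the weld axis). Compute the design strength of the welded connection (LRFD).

φR_n ≈ 148 kN

E49XX → F_EXX = 490 MPa.
Effective throat t_e = 0.707 × 5 = 3.535 mm.
Total length L = 190 mm; A_we = 3.535 × 190 = 671.6 mm².
F_nw = 0.6 F_EXX = 0.6 × 490 = 294 MPa.
φR_n = 0.75 × 294 × 671.6 × 10⁻³ = 148.1 kN.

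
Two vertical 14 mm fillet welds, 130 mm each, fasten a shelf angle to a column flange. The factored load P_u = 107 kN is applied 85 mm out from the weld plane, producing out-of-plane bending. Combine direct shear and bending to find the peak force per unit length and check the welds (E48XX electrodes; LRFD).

E48XX → F_EXX = 480 MPa.
L_w = 2 × 130 = 260 mm; section modulus (unit throat) S = 2 × L²/6 = 5633 mm².
Direct shear f_v = P/L_w = 107×10³/260 = 411.5 N/mm.
Moment M = P × e = 107×10³ × 85 = 9095000 N·mm; bending f_b = M/S = 1614 N/mm.
f_max = √(f_v² + f_b²) = √(411.5² + 1614²) = 1666 N/mm.
φr_n = 0.75 × 0.6 × 480 × (0.707 × 14) = 2138 N/mm → adequate.

f_max ≈ 1670 N/mm; adequate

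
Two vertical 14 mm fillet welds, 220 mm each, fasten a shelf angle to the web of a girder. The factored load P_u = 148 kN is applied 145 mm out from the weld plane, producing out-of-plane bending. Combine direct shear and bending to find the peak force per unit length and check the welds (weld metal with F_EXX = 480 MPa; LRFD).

L_w = 2 × 220 = 440 mm; section modulus (unit throat) S = 2 × L²/6 = 16130 mm².
Direct shear f_v = P/L_w = 148×10³/440 = 336.4 N/mm.
Moment M = P × e = 148×10³ × 145 = 21460000 N·mm; bending f_b = M/S = 1330 N/mm.
f_max = √(f_v² + f_b²) = √(336.4² + 1330²) = 1372 N/mm.
φr_n = 0.75 × 0.6 × 480 × (0.707 × 14) = 2138 N/mm → adequate.

f_max ≈ 1370 N/mm; adequate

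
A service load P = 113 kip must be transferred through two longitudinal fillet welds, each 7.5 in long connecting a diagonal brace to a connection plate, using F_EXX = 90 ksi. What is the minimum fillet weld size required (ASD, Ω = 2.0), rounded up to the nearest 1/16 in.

Total weld length L = 15 in.
Required throat t_e = P × Ω / (0.6 F_EXX × L) = 113 × 2.0 / (0.6 × 90 × 15) = 0.279 in.
Required leg w = t_e / 0.707 = 0.3946 in → use 7/16 in.

w = 7/16 in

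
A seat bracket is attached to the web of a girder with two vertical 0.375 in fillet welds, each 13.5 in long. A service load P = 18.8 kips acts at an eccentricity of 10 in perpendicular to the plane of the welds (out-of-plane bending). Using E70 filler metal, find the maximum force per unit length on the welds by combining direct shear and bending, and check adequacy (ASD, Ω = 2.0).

E70XX → F_EXX = 70 ksi.
L_w = 2 × 13.5 = 27 in; section modulus (unit throat) S = 2 × L²/6 = 60.75 in².
Direct shear f_v = P/L_w = 18.8/27 = 0.6963 kip/in.
Moment M = P × e = 18.8 × 10 = 188 kip·in; bending f_b = M/S = 3.095 kip/in.
f_max = √(f_v² + f_b²) = √(0.6963² + 3.095²) = 3.172 kip/in.
r_n/Ω = (1/2.0) × 0.6 × 70 × (0.707 × 0.375) = 5.568 kip/in → adequate.

f_max ≈ 3.17 kip/in; adequate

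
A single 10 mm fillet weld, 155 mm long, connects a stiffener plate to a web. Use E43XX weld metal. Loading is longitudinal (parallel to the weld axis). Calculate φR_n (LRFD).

E43XX → F_EXX = 430 MPa.
Effective throat t_e = 0.707 × 10 = 7.07 mm.
Total length L = 155 mm; A_we = 7.07 × 155 = 1096 mm².
F_nw = 0.6 F_EXX = 0.6 × 430 = 258 MPa.
φR_n = 0.75 × 258 × 1096 × 10⁻³ = 212 kN.

φR_n ≈ 212 kN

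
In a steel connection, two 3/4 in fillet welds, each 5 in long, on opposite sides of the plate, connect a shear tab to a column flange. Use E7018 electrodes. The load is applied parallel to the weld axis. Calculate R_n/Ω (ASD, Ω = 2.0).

R_n/Ω ≈ 111 kip

E70XX → F_EXX = 70 ksi.
Effective throat t_e = 0.707 × 0.75 = 0.5302 in.
Total length L = 10 in; A_we = 0.5302 × 10 = 5.303 in².
F_nw = 0.6 F_EXX = 0.6 × 70 = 42 ksi.
R_n = 42 × 5.303 = 222.7 kip; R_n/Ω = 222.7/2.0 = 111.4 kip.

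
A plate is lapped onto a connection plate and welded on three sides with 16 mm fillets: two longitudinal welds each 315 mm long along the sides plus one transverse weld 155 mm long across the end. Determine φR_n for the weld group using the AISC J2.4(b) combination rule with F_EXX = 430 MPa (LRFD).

t_e = 0.707 × 16 = 11.31 mm.
R_nwl = 0.6 × 430 × 11.31 × 630 × 10⁻³ = 1839 kN (longitudinal, 2 welds).
R_nwt = 0.6 × 430 × 11.31 × 155 × 10⁻³ = 452.4 kN (transverse, base value).
(i) R_nwl + R_nwt = 2291 kN; (ii) 0.85 R_nwl + 1.5 R_nwt = 2241 kN.
R_n = max = 2291 kN [governs: (i)]; φR_n = 1718 kN.

φR_n ≈ 1720 kN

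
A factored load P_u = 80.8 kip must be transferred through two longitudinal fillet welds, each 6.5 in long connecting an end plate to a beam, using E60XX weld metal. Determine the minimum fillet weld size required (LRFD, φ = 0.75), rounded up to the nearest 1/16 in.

E60XX → F_EXX = 60 ksi.
Total weld length L = 13 in.
Required throat t_e = P_u / (φ × 0.6 F_EXX × L) = 80.8 / (0.75 × 0.6 × 60 × 13) = 0.2302 in.
Required leg w = t_e / 0.707 = 0.3256 in → use 3/8 in.

w = 3/8 in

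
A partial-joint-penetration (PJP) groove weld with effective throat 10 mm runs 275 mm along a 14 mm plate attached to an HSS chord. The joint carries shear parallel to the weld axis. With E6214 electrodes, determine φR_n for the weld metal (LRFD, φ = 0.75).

φR_n ≈ 767 kN

E62XX → F_EXX = 620 MPa.
Effective throat (given) t_e = 10 mm.
A_we = 10 × 275 = 2750 mm².
F_nw = 0.6 F_EXX = 372 MPa.
φR_n = 0.75 × 372 × 2750 × 10⁻³ = 767.2 kN.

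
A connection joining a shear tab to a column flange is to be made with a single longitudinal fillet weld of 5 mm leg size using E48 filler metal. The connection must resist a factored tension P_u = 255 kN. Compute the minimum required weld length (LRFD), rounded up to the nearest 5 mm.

E48XX → F_EXX = 480 MPa.
Throat t_e = 0.707 × 5 = 3.535 mm.
φr_n = 0.75 × 0.6 × 480 × 3.535 × 10⁻³ = 0.7636 kN/mm.
L_req = P_u / φr_n = 255 / 0.7636 = 334 mm total.
Round up → use L = 335 mm.

L = 335 mm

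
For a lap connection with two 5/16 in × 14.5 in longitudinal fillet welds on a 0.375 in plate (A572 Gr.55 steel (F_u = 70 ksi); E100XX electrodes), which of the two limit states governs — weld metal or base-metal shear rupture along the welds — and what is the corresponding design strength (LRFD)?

φR_n ≈ 288 kips (weld metal governs)

E100XX → F_EXX = 100 ksi.
t_e = 0.707 × 0.3125 = 0.2209 in; L = 29 in.
Weld metal: φR_n = 0.75 × 0.6 × 100 × 0.2209 × 29 = 288.3 kips.
Base metal (shear rupture): φR_n = 0.75 × 0.6 × 70 × 0.375 × 29 = 342.6 kips.
Governing: weld metal.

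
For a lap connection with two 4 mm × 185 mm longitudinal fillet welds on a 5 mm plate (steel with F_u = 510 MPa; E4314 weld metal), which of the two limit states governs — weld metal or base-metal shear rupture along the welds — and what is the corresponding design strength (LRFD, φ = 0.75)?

E43XX → F_EXX = 430 MPa.
t_e = 0.707 × 4 = 2.828 mm; L = 370 mm.
Weld metal: φR_n = 0.75 × 0.6 × 430 × 2.828 × 370 × 10⁻³ = 202.5 kN.
Base metal (shear rupture): φR_n = 0.75 × 0.6 × 510 × 5 × 370 × 10⁻³ = 424.6 kN.
Governing: weld metal.

φR_n ≈ 202 kN (weld metal governs)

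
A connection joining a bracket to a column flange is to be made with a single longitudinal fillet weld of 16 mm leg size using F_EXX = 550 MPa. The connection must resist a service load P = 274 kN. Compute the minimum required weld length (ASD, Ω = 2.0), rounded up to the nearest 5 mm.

Throat t_e = 0.707 × 16 = 11.31 mm.
r_n/Ω = (0.6 × 550 × 11.31) / 2.0 = 1866 N/mm = 1.866 kN/mm.
L_req = P / (r_n/Ω) = 274 / 1.866 = 146.8 mm total.
Round up → use L = 150 mm.

L = 150 mm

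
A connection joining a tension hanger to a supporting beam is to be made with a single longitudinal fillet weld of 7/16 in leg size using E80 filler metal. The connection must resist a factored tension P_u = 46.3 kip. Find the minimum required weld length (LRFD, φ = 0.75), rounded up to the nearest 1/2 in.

E80XX → F_EXX = 80 ksi.
Throat t_e = 0.707 × 0.4375 = 0.3093 in.
φr_n = 0.75 × 0.6 × 80 × 0.3093 = 11.14 kip/in.
L_req = P_u / φr_n = 46.3 / 11.14 = 4.158 in total.
Round up → use L = 4.5 in.

L = 4.5 in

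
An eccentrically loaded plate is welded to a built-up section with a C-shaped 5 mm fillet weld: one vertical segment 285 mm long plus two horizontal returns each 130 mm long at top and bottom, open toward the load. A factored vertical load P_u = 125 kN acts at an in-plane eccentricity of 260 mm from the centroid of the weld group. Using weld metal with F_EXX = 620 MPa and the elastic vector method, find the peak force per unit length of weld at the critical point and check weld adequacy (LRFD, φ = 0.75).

f_max ≈ 844 N/mm; adequate

Total weld length L_w = 545 mm. Treat welds as unit-width lines.
Centroid: x̄ = 2×130×65 / 545 = 31.01 mm from the vertical weld.
Polar moment about centroid: J = I_x + I_y = [285³/12 + 2×130×142.5²] + [285×31.01² + 2(130³/12 + 130×33.99²)] = 8149000 mm³.
Direct shear f_v = P/L_w = 125×10³ / 545 = 229.4 N/mm (vertical).
Torsion M = P·e = 125×10³ × 260 = 32500000 N·mm.
Critical point at (x, y) = (98.99, 142.5) from centroid. f_tx = M·y/J = 568.3 N/mm; f_ty = M·x/J = 394.8 N/mm.
Resultant f_max = √[f_tx² + (f_v + f_ty)²] = √[568.3² + (229.4 + 394.8)²] = 844.1 N/mm.
Capacity per unit length: φr_n = 0.75 × 0.6 × 620 × (0.707 × 5) = 986.3 N/mm.
844.1 ≤ 986.3 → adequate.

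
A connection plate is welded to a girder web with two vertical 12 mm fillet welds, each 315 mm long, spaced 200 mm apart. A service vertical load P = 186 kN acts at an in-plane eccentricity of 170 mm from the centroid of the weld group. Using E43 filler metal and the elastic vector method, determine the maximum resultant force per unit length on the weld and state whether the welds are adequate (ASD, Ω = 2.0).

f_max ≈ 716 N/mm; adequate

E43XX → F_EXX = 430 MPa.
Total weld length L_w = 630 mm. Treat welds as unit-width lines.
Polar moment about centroid: J = 2[d³/12 + d(b/2)²] = 2[315³/12 + 315×100²] = 11510000 mm³.
Direct shear f_v = P/L_w = 186×10³ / 630 = 295.2 N/mm (vertical).
Torsion M = P·e = 186×10³ × 170 = 31620000 N·mm.
Critical point at (x, y) = (100, 157.5) from centroid. f_tx = M·y/J = 432.7 N/mm; f_ty = M·x/J = 274.7 N/mm.
Resultant f_max = √[f_tx² + (f_v + f_ty)²] = √[432.7² + (295.2 + 274.7)²] = 715.6 N/mm.
Capacity per unit length: r_n/Ω = (1/2.0) × 0.6 × 430 × (0.707 × 12) = 1094 N/mm.
715.6 ≤ 1094 → adequate.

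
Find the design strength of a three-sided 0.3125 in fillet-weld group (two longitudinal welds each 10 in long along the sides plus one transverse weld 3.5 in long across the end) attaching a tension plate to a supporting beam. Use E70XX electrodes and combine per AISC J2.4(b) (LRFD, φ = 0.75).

E70XX → F_EXX = 70 ksi.
t_e = 0.707 × 0.3125 = 0.2209 in.
R_nwl = 0.6 × 70 × 0.2209 × 20 = 185.6 kips (longitudinal, 2 welds).
R_nwt = 0.6 × 70 × 0.2209 × 3.5 = 32.48 kips (transverse, base value).
(i) R_nwl + R_nwt = 218.1 kips; (ii) 0.85 R_nwl + 1.5 R_nwt = 206.5 kips.
R_n = max = 218.1 kips [governs: (i)]; φR_n = 163.5 kips.

φR_n ≈ 164 kips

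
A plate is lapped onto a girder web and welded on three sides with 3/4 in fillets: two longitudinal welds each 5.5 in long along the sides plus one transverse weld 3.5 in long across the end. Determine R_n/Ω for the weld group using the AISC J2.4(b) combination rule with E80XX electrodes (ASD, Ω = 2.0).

R_n/Ω ≈ 186 kips

E80XX → F_EXX = 80 ksi.
t_e = 0.707 × 0.75 = 0.5302 in.
R_nwl = 0.6 × 80 × 0.5302 × 11 = 280 kips (longitudinal, 2 welds).
R_nwt = 0.6 × 80 × 0.5302 × 3.5 = 89.08 kips (transverse, base value).
(i) R_nwl + R_nwt = 369.1 kips; (ii) 0.85 R_nwl + 1.5 R_nwt = 371.6 kips.
R_n = max = 371.6 kips [governs: (ii)]; R_n/Ω = 185.8 kips.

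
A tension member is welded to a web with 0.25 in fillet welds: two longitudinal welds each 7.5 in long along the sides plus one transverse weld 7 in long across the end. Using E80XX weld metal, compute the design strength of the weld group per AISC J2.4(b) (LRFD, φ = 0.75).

E80XX → F_EXX = 80 ksi.
t_e = 0.707 × 0.25 = 0.1767 in.
R_nwl = 0.6 × 80 × 0.1767 × 15 = 127.3 kip (longitudinal, 2 welds).
R_nwt = 0.6 × 80 × 0.1767 × 7 = 59.39 kip (transverse, base value).
(i) R_nwl + R_nwt = 186.6 kip; (ii) 0.85 R_nwl + 1.5 R_nwt = 197.3 kip.
R_n = max = 197.3 kip [governs: (ii)]; φR_n = 147.9 kip.

φR_n ≈ 148 kip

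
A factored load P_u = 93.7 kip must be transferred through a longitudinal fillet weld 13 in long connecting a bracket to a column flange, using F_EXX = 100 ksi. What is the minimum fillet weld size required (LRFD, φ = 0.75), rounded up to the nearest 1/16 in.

Total weld length L = 13 in.
Required throat t_e = P_u / (φ × 0.6 F_EXX × L) = 93.7 / (0.75 × 0.6 × 100 × 13) = 0.1602 in.
Required leg w = t_e / 0.707 = 0.2266 in → use 1/4 in.

w = 1/4 in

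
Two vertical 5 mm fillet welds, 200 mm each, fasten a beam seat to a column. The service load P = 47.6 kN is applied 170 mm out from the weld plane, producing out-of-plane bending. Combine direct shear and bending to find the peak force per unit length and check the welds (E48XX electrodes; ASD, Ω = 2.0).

E48XX → F_EXX = 480 MPa.
L_w = 2 × 200 = 400 mm; section modulus (unit throat) S = 2 × L²/6 = 13330 mm².
Direct shear f_v = P/L_w = 47.6×10³/400 = 119 N/mm.
Moment M = P × e = 47.6×10³ × 170 = 8092000 N·mm; bending f_b = M/S = 606.9 N/mm.
f_max = √(f_v² + f_b²) = √(119² + 606.9²) = 618.5 N/mm.
r_n/Ω = (1/2.0) × 0.6 × 480 × (0.707 × 5) = 509 N/mm → NOT adequate.

f_max ≈ 618 N/mm; NOT adequate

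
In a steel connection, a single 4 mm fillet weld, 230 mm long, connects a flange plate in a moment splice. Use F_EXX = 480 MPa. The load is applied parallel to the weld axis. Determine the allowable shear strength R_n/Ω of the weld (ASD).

Effective throat t_e = 0.707 × 4 = 2.828 mm.
Total length L = 230 mm; A_we = 2.828 × 230 = 650.4 mm².
F_nw = 0.6 F_EXX = 0.6 × 480 = 288 MPa.
R_n = 288 × 650.4 × 10⁻³ = 187.3 kN; R_n/Ω = 187.3/2.0 = 93.66 kN.

R_n/Ω ≈ 93.7 kN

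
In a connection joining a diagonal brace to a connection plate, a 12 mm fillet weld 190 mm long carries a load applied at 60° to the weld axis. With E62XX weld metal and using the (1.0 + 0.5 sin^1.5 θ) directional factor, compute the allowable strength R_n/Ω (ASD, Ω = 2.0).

E62XX → F_EXX = 620 MPa.
t_e = 0.707 × 12 = 8.484 mm; A_we = 8.484 × 190 = 1612 mm².
Directional factor: 1.0 + 0.5 sin^1.5(60°) = 1.403.
F_nw = 0.6 × 620 × 1.403 = 521.9 MPa.
R_n/Ω = (521.9 × 1612) / 2.0 × 10⁻³ = 420.6 kN.

R_n/Ω ≈ 421 kN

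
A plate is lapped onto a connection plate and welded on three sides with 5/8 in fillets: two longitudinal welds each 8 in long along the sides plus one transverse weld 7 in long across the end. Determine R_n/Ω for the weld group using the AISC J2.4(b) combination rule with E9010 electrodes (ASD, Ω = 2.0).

E90XX → F_EXX = 90 ksi.
t_e = 0.707 × 0.625 = 0.4419 in.
R_nwl = 0.6 × 90 × 0.4419 × 16 = 381.8 kip (longitudinal, 2 welds).
R_nwt = 0.6 × 90 × 0.4419 × 7 = 167 kip (transverse, base value).
(i) R_nwl + R_nwt = 548.8 kip; (ii) 0.85 R_nwl + 1.5 R_nwt = 575.1 kip.
R_n = max = 575.1 kip [governs: (ii)]; R_n/Ω = 287.5 kip.

R_n/Ω ≈ 288 kip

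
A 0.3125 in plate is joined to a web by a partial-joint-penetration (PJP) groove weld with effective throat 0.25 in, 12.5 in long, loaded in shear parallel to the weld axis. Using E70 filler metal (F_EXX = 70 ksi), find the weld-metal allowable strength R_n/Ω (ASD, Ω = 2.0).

R_n/Ω ≈ 65.6 kip

Effective throat (given) t_e = 0.25 in.
A_we = 0.25 × 12.5 = 3.125 in².
F_nw = 0.6 F_EXX = 42 ksi.
R_n/Ω = (42 × 3.125) / 2.0 = 65.62 kip.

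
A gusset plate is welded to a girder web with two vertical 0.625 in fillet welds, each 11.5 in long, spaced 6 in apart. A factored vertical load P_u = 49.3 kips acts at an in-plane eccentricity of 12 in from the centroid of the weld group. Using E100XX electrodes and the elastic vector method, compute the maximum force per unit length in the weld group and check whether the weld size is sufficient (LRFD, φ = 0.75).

f_max ≈ 9.52 kip/in; adequate

E100XX → F_EXX = 100 ksi.
Total weld length L_w = 23 in. Treat welds as unit-width lines.
Polar moment about centroid: J = 2[d³/12 + d(b/2)²] = 2[11.5³/12 + 11.5×3²] = 460.5 in³.
Direct shear f_v = P/L_w = 49.3 / 23 = 2.143 kip/in (vertical).
Torsion M = P·e = 49.3 × 12 = 591.6 kip·in.
Critical point at (x, y) = (3, 5.75) from centroid. f_tx = M·y/J = 7.387 kip/in; f_ty = M·x/J = 3.854 kip/in.
Resultant f_max = √[f_tx² + (f_v + f_ty)²] = √[7.387² + (2.143 + 3.854)²] = 9.516 kip/in.
Capacity per unit length: φr_n = 0.75 × 0.6 × 100 × (0.707 × 0.625) = 19.88 kip/in.
9.516 ≤ 19.88 → adequate.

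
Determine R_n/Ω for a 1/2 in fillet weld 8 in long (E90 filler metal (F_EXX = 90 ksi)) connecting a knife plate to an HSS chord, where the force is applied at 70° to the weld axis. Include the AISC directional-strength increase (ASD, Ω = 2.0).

R_n/Ω ≈ 111 kips

t_e = 0.707 × 0.5 = 0.3535 in; A_we = 0.3535 × 8 = 2.828 in².
Directional factor: 1.0 + 0.5 sin^1.5(70°) = 1.455.
F_nw = 0.6 × 90 × 1.455 = 78.59 ksi.
R_n/Ω = (78.59 × 2.828) / 2.0 = 111.1 kips.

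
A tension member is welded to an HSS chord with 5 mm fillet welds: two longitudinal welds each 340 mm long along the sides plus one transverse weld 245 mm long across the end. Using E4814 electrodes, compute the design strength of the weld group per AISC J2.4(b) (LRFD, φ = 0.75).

φR_n ≈ 722 kN

E48XX → F_EXX = 480 MPa.
t_e = 0.707 × 5 = 3.535 mm.
R_nwl = 0.6 × 480 × 3.535 × 680 × 10⁻³ = 692.3 kN (longitudinal, 2 welds).
R_nwt = 0.6 × 480 × 3.535 × 245 × 10⁻³ = 249.4 kN (transverse, base value).
(i) R_nwl + R_nwt = 941.7 kN; (ii) 0.85 R_nwl + 1.5 R_nwt = 962.6 kN.
R_n = max = 962.6 kN [governs: (ii)]; φR_n = 721.9 kN.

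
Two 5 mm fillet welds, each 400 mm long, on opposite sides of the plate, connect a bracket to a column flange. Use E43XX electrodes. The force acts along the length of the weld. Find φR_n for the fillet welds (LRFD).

E43XX → F_EXX = 430 MPa.
Effective throat t_e = 0.707 × 5 = 3.535 mm.
Total length L = 800 mm; A_we = 3.535 × 800 = 2828 mm².
F_nw = 0.6 F_EXX = 0.6 × 430 = 258 MPa.
φR_n = 0.75 × 258 × 2828 × 10⁻³ = 547.2 kN.

φR_n ≈ 547 kN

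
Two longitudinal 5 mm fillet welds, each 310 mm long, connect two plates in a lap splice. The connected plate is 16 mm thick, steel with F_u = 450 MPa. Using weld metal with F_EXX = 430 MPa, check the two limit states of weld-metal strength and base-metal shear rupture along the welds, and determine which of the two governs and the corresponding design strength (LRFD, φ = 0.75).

φR_n ≈ 424 kN (weld metal governs)

t_e = 0.707 × 5 = 3.535 mm; L = 620 mm.
Weld metal: φR_n = 0.75 × 0.6 × 430 × 3.535 × 620 × 10⁻³ = 424.1 kN.
Base metal (shear rupture): φR_n = 0.75 × 0.6 × 450 × 16 × 620 × 10⁻³ = 2009 kN.
Governing: weld metal.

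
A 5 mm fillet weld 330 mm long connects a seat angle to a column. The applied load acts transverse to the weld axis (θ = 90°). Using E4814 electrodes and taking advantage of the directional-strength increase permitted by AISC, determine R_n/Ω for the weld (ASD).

E48XX → F_EXX = 480 MPa.
t_e = 0.707 × 5 = 3.535 mm; A_we = 3.535 × 330 = 1167 mm².
Directional factor: 1.0 + 0.5 sin^1.5(90°) = 1.5.
F_nw = 0.6 × 480 × 1.5 = 432 MPa.
R_n/Ω = (432 × 1167) / 2.0 × 10⁻³ = 252 kN.

R_n/Ω ≈ 252 kN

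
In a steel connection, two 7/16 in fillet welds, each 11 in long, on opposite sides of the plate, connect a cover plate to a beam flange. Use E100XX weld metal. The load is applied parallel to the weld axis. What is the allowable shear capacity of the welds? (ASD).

R_n/Ω ≈ 204 kips

E100XX → F_EXX = 100 ksi.
Effective throat t_e = 0.707 × 0.4375 = 0.3093 in.
Total length L = 22 in; A_we = 0.3093 × 22 = 6.805 in².
F_nw = 0.6 F_EXX = 0.6 × 100 = 60 ksi.
R_n = 60 × 6.805 = 408.3 kips; R_n/Ω = 408.3/2.0 = 204.1 kips.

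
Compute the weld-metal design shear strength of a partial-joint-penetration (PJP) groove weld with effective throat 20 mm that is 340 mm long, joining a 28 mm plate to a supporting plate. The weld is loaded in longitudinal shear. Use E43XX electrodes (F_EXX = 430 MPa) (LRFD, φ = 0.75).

φR_n ≈ 1320 kN

Effective throat (given) t_e = 20 mm.
A_we = 20 × 340 = 6800 mm².
F_nw = 0.6 F_EXX = 258 MPa.
φR_n = 0.75 × 258 × 6800 × 10⁻³ = 1316 kN.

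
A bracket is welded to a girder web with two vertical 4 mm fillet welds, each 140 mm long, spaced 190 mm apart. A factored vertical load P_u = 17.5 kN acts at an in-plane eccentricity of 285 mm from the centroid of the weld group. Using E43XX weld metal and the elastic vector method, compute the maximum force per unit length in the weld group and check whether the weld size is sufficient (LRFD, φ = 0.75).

f_max ≈ 250 N/mm; adequate

E43XX → F_EXX = 430 MPa.
Total weld length L_w = 280 mm. Treat welds as unit-width lines.
Polar moment about centroid: J = 2[d³/12 + d(b/2)²] = 2[140³/12 + 140×95²] = 2984000 mm³.
Direct shear f_v = P/L_w = 17.5×10³ / 280 = 62.5 N/mm (vertical).
Torsion M = P·e = 17.5×10³ × 285 = 4987500 N·mm.
Critical point at (x, y) = (95, 70) from centroid. f_tx = M·y/J = 117 N/mm; f_ty = M·x/J = 158.8 N/mm.
Resultant f_max = √[f_tx² + (f_v + f_ty)²] = √[117² + (62.5 + 158.8)²] = 250.3 N/mm.
Capacity per unit length: φr_n = 0.75 × 0.6 × 430 × (0.707 × 4) = 547.2 N/mm.
250.3 ≤ 547.2 → adequate.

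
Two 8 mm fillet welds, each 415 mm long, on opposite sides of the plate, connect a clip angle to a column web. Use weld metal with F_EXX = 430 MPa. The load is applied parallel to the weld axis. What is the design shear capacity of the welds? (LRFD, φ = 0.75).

φR_n ≈ 908 kN

Effective throat t_e = 0.707 × 8 = 5.656 mm.
Total length L = 830 mm; A_we = 5.656 × 830 = 4694 mm².
F_nw = 0.6 F_EXX = 0.6 × 430 = 258 MPa.
φR_n = 0.75 × 258 × 4694 × 10⁻³ = 908.4 kN.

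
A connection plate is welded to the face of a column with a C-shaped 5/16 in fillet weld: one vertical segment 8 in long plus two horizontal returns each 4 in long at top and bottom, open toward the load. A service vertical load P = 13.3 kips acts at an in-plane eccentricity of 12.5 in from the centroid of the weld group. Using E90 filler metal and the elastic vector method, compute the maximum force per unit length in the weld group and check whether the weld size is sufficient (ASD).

f_max ≈ 4.76 kip/in; adequate

E90XX → F_EXX = 90 ksi.
Total weld length L_w = 16 in. Treat welds as unit-width lines.
Centroid: x̄ = 2×4×2 / 16 = 1 in from the vertical weld.
Polar moment about centroid: J = I_x + I_y = [8³/12 + 2×4×4²] + [8×1² + 2(4³/12 + 4×1²)] = 197.3 in³.
Direct shear f_v = P/L_w = 13.3 / 16 = 0.8313 kip/in (vertical).
Torsion M = P·e = 13.3 × 12.5 = 166.25 kip·in.
Critical point at (x, y) = (3, 4) from centroid. f_tx = M·y/J = 3.37 kip/in; f_ty = M·x/J = 2.527 kip/in.
Resultant f_max = √[f_tx² + (f_v + f_ty)²] = √[3.37² + (0.8313 + 2.527)²] = 4.758 kip/in.
Capacity per unit length: r_n/Ω = (1/2.0) × 0.6 × 90 × (0.707 × 0.3125) = 5.965 kip/in.
4.758 ≤ 5.965 → adequate.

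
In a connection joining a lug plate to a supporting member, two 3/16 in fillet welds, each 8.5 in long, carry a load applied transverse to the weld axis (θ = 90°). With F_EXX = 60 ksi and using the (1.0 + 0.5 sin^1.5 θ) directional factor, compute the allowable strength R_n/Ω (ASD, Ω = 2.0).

R_n/Ω ≈ 60.8 kips

t_e = 0.707 × 0.1875 = 0.1326 in; A_we = 0.1326 × 17 = 2.254 in².
Directional factor: 1.0 + 0.5 sin^1.5(90°) = 1.5.
F_nw = 0.6 × 60 × 1.5 = 54 ksi.
R_n/Ω = (54 × 2.254) / 2.0 = 60.85 kips.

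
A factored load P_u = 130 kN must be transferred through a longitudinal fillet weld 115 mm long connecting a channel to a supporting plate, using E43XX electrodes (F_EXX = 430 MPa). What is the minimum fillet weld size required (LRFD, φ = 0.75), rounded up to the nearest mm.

w = 9 mm

Total weld length L = 115 mm.
Required throat t_e = P_u / (φ × 0.6 F_EXX × L) = 130 / (0.75 × 0.6 × 430 × 115 × 10⁻³) = 5.842 mm.
Required leg w = t_e / 0.707 = 8.263 mm → use 9 mm.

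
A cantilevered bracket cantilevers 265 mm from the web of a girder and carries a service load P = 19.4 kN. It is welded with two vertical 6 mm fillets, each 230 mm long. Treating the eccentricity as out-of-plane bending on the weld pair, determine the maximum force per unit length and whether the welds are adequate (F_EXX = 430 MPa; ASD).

f_max ≈ 295 N/mm; adequate

L_w = 2 × 230 = 460 mm; section modulus (unit throat) S = 2 × L²/6 = 17630 mm².
Direct shear f_v = P/L_w = 19.4×10³/460 = 42.17 N/mm.
Moment M = P × e = 19.4×10³ × 265 = 5141000 N·mm; bending f_b = M/S = 291.6 N/mm.
f_max = √(f_v² + f_b²) = √(42.17² + 291.6²) = 294.6 N/mm.
r_n/Ω = (1/2.0) × 0.6 × 430 × (0.707 × 6) = 547.2 N/mm → adequate.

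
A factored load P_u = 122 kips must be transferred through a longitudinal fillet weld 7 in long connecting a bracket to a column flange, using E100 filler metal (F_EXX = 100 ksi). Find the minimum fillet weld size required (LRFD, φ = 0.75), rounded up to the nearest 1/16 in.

w = 9/16 in

Total weld length L = 7 in.
Required throat t_e = P_u / (φ × 0.6 F_EXX × L) = 122 / (0.75 × 0.6 × 100 × 7) = 0.3873 in.
Required leg w = t_e / 0.707 = 0.5478 in → use 9/16 in.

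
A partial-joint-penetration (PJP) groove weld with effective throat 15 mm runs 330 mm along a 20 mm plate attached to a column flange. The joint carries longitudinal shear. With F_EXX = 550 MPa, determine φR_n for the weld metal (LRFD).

Effective throat (given) t_e = 15 mm.
A_we = 15 × 330 = 4950 mm².
F_nw = 0.6 F_EXX = 330 MPa.
φR_n = 0.75 × 330 × 4950 × 10⁻³ = 1225 kN.

φR_n ≈ 1230 kN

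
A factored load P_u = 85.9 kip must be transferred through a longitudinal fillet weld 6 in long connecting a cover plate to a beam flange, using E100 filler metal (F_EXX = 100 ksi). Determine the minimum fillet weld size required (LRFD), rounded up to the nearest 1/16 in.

w = 1/2 in

Total weld length L = 6 in.
Required throat t_e = P_u / (φ × 0.6 F_EXX × L) = 85.9 / (0.75 × 0.6 × 100 × 6) = 0.3181 in.
Required leg w = t_e / 0.707 = 0.45 in → use 1/2 in.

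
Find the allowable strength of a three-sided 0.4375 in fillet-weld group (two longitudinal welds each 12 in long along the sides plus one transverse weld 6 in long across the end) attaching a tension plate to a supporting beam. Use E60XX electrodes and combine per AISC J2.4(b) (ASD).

R_n/Ω ≈ 167 kips

E60XX → F_EXX = 60 ksi.
t_e = 0.707 × 0.4375 = 0.3093 in.
R_nwl = 0.6 × 60 × 0.3093 × 24 = 267.2 kips (longitudinal, 2 welds).
R_nwt = 0.6 × 60 × 0.3093 × 6 = 66.81 kips (transverse, base value).
(i) R_nwl + R_nwt = 334.1 kips; (ii) 0.85 R_nwl + 1.5 R_nwt = 327.4 kips.
R_n = max = 334.1 kips [governs: (i)]; R_n/Ω = 167 kips.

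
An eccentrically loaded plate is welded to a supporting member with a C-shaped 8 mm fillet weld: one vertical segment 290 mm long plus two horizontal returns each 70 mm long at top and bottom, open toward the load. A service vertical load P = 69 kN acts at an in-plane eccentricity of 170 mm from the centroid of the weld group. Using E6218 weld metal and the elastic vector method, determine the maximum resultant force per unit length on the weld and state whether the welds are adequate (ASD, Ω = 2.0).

E62XX → F_EXX = 620 MPa.
Total weld length L_w = 430 mm. Treat welds as unit-width lines.
Centroid: x̄ = 2×70×35 / 430 = 11.4 mm from the vertical weld.
Polar moment about centroid: J = I_x + I_y = [290³/12 + 2×70×145²] + [290×11.4² + 2(70³/12 + 70×23.6²)] = 5149000 mm³.
Direct shear f_v = P/L_w = 69×10³ / 430 = 160.5 N/mm (vertical).
Torsion M = P·e = 69×10³ × 170 = 11730000 N·mm.
Critical point at (x, y) = (58.6, 145) from centroid. f_tx = M·y/J = 330.3 N/mm; f_ty = M·x/J = 133.5 N/mm.
Resultant f_max = √[f_tx² + (f_v + f_ty)²] = √[330.3² + (160.5 + 133.5)²] = 442.2 N/mm.
Capacity per unit length: r_n/Ω = (1/2.0) × 0.6 × 620 × (0.707 × 8) = 1052 N/mm.
442.2 ≤ 1052 → adequate.

f_max ≈ 442 N/mm; adequate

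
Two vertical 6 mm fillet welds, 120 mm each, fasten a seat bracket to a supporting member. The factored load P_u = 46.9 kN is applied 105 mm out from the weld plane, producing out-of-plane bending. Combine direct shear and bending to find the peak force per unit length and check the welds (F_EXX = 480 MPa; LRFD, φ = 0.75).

f_max ≈ 1040 N/mm; NOT adequate

L_w = 2 × 120 = 240 mm; section modulus (unit throat) S = 2 × L²/6 = 4800 mm².
Direct shear f_v = P/L_w = 46.9×10³/240 = 195.4 N/mm.
Moment M = P × e = 46.9×10³ × 105 = 4924500 N·mm; bending f_b = M/S = 1026 N/mm.
f_max = √(f_v² + f_b²) = √(195.4² + 1026²) = 1044 N/mm.
φr_n = 0.75 × 0.6 × 480 × (0.707 × 6) = 916.3 N/mm → NOT adequate.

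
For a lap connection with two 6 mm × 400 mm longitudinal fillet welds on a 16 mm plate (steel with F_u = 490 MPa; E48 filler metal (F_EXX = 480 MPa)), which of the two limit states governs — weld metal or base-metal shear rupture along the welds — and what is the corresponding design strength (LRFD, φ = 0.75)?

φR_n ≈ 733 kN (weld metal governs)

t_e = 0.707 × 6 = 4.242 mm; L = 800 mm.
Weld metal: φR_n = 0.75 × 0.6 × 480 × 4.242 × 800 × 10⁻³ = 733 kN.
Base metal (shear rupture): φR_n = 0.75 × 0.6 × 490 × 16 × 800 × 10⁻³ = 2822 kN.
Governing: weld metal.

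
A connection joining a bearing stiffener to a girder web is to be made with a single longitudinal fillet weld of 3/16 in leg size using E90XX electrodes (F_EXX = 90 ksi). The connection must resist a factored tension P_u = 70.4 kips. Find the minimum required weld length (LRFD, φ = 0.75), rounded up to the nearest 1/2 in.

L = 13.5 in

Throat t_e = 0.707 × 0.1875 = 0.1326 in.
φr_n = 0.75 × 0.6 × 90 × 0.1326 = 5.369 kips/in.
L_req = P_u / φr_n = 70.4 / 5.369 = 13.11 in total.
Round up → use L = 13.5 in.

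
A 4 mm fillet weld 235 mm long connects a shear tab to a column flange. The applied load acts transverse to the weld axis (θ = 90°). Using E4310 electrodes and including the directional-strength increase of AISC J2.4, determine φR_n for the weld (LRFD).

E43XX → F_EXX = 430 MPa.
t_e = 0.707 × 4 = 2.828 mm; A_we = 2.828 × 235 = 664.6 mm².
Directional factor: 1.0 + 0.5 sin^1.5(90°) = 1.5.
F_nw = 0.6 × 430 × 1.5 = 387 MPa.
φR_n = 0.75 × 387 × 664.6 × 10⁻³ = 192.9 kN.

φR_n ≈ 193 kN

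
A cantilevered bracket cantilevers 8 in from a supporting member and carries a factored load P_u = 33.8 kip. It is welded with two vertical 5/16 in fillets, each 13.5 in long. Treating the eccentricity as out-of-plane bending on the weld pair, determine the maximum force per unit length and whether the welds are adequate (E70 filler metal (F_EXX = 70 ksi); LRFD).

L_w = 2 × 13.5 = 27 in; section modulus (unit throat) S = 2 × L²/6 = 60.75 in².
Direct shear f_v = P/L_w = 33.8/27 = 1.252 kip/in.
Moment M = P × e = 33.8 × 8 = 270.4 kip·in; bending f_b = M/S = 4.451 kip/in.
f_max = √(f_v² + f_b²) = √(1.252² + 4.451²) = 4.624 kip/in.
φr_n = 0.75 × 0.6 × 70 × (0.707 × 0.3125) = 6.96 kip/in → adequate.

f_max ≈ 4.62 kip/in; adequate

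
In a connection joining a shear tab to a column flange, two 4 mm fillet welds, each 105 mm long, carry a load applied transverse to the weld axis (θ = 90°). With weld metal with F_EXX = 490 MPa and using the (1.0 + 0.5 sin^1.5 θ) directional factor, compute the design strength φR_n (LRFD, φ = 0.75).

t_e = 0.707 × 4 = 2.828 mm; A_we = 2.828 × 210 = 593.9 mm².
Directional factor: 1.0 + 0.5 sin^1.5(90°) = 1.5.
F_nw = 0.6 × 490 × 1.5 = 441 MPa.
φR_n = 0.75 × 441 × 593.9 × 10⁻³ = 196.4 kN.

φR_n ≈ 196 kN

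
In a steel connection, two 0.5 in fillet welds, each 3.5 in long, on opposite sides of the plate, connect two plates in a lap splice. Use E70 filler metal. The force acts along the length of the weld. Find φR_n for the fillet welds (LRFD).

E70XX → F_EXX = 70 ksi.
Effective throat t_e = 0.707 × 0.5 = 0.3535 in.
Total length L = 7 in; A_we = 0.3535 × 7 = 2.474 in².
F_nw = 0.6 F_EXX = 0.6 × 70 = 42 ksi.
φR_n = 0.75 × 42 × 2.474 = 77.95 kips.

φR_n ≈ 77.9 kips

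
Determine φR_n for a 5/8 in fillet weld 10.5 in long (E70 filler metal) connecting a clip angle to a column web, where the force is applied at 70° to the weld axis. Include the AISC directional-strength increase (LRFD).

φR_n ≈ 213 kip

E70XX → F_EXX = 70 ksi.
t_e = 0.707 × 0.625 = 0.4419 in; A_we = 0.4419 × 10.5 = 4.64 in².
Directional factor: 1.0 + 0.5 sin^1.5(70°) = 1.455.
F_nw = 0.6 × 70 × 1.455 = 61.13 ksi.
φR_n = 0.75 × 61.13 × 4.64 = 212.7 kip.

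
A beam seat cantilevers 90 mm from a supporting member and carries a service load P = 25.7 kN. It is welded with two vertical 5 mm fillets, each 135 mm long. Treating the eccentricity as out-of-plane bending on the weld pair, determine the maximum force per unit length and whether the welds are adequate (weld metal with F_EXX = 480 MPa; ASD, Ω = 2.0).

f_max ≈ 392 N/mm; adequate

L_w = 2 × 135 = 270 mm; section modulus (unit throat) S = 2 × L²/6 = 6075 mm².
Direct shear f_v = P/L_w = 25.7×10³/270 = 95.19 N/mm.
Moment M = P × e = 25.7×10³ × 90 = 2313000 N·mm; bending f_b = M/S = 380.7 N/mm.
f_max = √(f_v² + f_b²) = √(95.19² + 380.7²) = 392.5 N/mm.
r_n/Ω = (1/2.0) × 0.6 × 480 × (0.707 × 5) = 509 N/mm → adequate.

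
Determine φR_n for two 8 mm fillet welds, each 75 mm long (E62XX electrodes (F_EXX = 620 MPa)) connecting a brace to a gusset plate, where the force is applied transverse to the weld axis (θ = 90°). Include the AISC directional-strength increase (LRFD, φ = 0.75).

t_e = 0.707 × 8 = 5.656 mm; A_we = 5.656 × 150 = 848.4 mm².
Directional factor: 1.0 + 0.5 sin^1.5(90°) = 1.5.
F_nw = 0.6 × 620 × 1.5 = 558 MPa.
φR_n = 0.75 × 558 × 848.4 × 10⁻³ = 355.1 kN.

φR_n ≈ 355 kN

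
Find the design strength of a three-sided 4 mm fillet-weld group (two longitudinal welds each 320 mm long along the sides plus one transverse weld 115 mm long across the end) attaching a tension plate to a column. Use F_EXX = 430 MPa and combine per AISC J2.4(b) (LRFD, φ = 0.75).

φR_n ≈ 413 kN

t_e = 0.707 × 4 = 2.828 mm.
R_nwl = 0.6 × 430 × 2.828 × 640 × 10⁻³ = 467 kN (longitudinal, 2 welds).
R_nwt = 0.6 × 430 × 2.828 × 115 × 10⁻³ = 83.91 kN (transverse, base value).
(i) R_nwl + R_nwt = 550.9 kN; (ii) 0.85 R_nwl + 1.5 R_nwt = 522.8 kN.
R_n = max = 550.9 kN [governs: (i)]; φR_n = 413.1 kN.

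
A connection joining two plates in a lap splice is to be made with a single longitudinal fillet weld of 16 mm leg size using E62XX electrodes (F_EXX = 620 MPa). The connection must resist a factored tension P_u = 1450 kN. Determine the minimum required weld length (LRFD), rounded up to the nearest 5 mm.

Throat t_e = 0.707 × 16 = 11.31 mm.
φr_n = 0.75 × 0.6 × 620 × 11.31 × 10⁻³ = 3.156 kN/mm.
L_req = P_u / φr_n = 1450 / 3.156 = 459.4 mm total.
Round up → use L = 460 mm.

L = 460 mm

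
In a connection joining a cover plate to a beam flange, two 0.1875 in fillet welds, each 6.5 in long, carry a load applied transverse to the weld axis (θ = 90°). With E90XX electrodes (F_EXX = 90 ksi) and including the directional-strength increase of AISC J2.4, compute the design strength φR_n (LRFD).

t_e = 0.707 × 0.1875 = 0.1326 in; A_we = 0.1326 × 13 = 1.723 in².
Directional factor: 1.0 + 0.5 sin^1.5(90°) = 1.5.
F_nw = 0.6 × 90 × 1.5 = 81 ksi.
φR_n = 0.75 × 81 × 1.723 = 104.7 kips.

φR_n ≈ 105 kips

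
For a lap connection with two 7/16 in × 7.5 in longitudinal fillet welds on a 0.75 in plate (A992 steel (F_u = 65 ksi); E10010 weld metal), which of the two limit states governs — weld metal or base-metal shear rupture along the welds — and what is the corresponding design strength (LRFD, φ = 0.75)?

E100XX → F_EXX = 100 ksi.
t_e = 0.707 × 0.4375 = 0.3093 in; L = 15 in.
Weld metal: φR_n = 0.75 × 0.6 × 100 × 0.3093 × 15 = 208.8 kips.
Base metal (shear rupture): φR_n = 0.75 × 0.6 × 65 × 0.75 × 15 = 329.1 kips.
Governing: weld metal.

φR_n ≈ 209 kips (weld metal governs)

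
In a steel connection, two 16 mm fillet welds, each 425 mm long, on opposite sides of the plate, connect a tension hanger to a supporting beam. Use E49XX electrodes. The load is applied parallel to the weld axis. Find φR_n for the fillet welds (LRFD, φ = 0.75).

φR_n ≈ 2120 kN

E49XX → F_EXX = 490 MPa.
Effective throat t_e = 0.707 × 16 = 11.31 mm.
Total length L = 850 mm; A_we = 11.31 × 850 = 9615 mm².
F_nw = 0.6 F_EXX = 0.6 × 490 = 294 MPa.
φR_n = 0.75 × 294 × 9615 × 10⁻³ = 2120 kN.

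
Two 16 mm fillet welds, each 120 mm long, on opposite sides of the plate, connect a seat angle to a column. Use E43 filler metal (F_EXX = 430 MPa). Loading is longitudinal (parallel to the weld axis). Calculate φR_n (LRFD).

Effective throat t_e = 0.707 × 16 = 11.31 mm.
Total length L = 240 mm; A_we = 11.31 × 240 = 2715 mm².
F_nw = 0.6 F_EXX = 0.6 × 430 = 258 MPa.
φR_n = 0.75 × 258 × 2715 × 10⁻³ = 525.3 kN.

φR_n ≈ 525 kN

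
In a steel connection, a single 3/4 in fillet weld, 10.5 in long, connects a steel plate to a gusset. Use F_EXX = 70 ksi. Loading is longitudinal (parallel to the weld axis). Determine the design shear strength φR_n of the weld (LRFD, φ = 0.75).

Effective throat t_e = 0.707 × 0.75 = 0.5302 in.
Total length L = 10.5 in; A_we = 0.5302 × 10.5 = 5.568 in².
F_nw = 0.6 F_EXX = 0.6 × 70 = 42 ksi.
φR_n = 0.75 × 42 × 5.568 = 175.4 kip.

φR_n ≈ 175 kip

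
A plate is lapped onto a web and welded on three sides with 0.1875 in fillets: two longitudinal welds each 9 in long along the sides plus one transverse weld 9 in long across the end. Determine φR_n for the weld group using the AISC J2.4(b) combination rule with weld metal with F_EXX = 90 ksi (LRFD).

t_e = 0.707 × 0.1875 = 0.1326 in.
R_nwl = 0.6 × 90 × 0.1326 × 18 = 128.9 kips (longitudinal, 2 welds).
R_nwt = 0.6 × 90 × 0.1326 × 9 = 64.43 kips (transverse, base value).
(i) R_nwl + R_nwt = 193.3 kips; (ii) 0.85 R_nwl + 1.5 R_nwt = 206.2 kips.
R_n = max = 206.2 kips [governs: (ii)]; φR_n = 154.6 kips.

φR_n ≈ 155 kips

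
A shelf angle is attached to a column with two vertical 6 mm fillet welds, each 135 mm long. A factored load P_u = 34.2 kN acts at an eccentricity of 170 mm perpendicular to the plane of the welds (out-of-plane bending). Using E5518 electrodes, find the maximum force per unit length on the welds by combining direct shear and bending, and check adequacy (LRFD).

f_max ≈ 965 N/mm; adequate

E55XX → F_EXX = 550 MPa.
L_w = 2 × 135 = 270 mm; section modulus (unit throat) S = 2 × L²/6 = 6075 mm².
Direct shear f_v = P/L_w = 34.2×10³/270 = 126.7 N/mm.
Moment M = P × e = 34.2×10³ × 170 = 5814000 N·mm; bending f_b = M/S = 957 N/mm.
f_max = √(f_v² + f_b²) = √(126.7² + 957²) = 965.4 N/mm.
φr_n = 0.75 × 0.6 × 550 × (0.707 × 6) = 1050 N/mm → adequate.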